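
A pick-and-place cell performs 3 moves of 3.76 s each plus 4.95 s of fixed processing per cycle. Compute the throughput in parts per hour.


T_cycle = 3*3.76 + 4.95 = 16.2300 s
rate = 3600/T = 221.8115

221.8115 parts/hour


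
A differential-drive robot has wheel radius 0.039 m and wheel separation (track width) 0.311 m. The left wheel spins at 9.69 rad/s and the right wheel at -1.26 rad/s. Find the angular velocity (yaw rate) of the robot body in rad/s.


omega = r*(wR - wL)/L = 0.039*(-1.26 - (9.69))/0.311 = -1.3732

-1.3732 rad/s


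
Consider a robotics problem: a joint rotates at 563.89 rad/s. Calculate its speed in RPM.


RPM = 563.89 * 60/(2*pi) = 5384.7529

5384.7529 RPM


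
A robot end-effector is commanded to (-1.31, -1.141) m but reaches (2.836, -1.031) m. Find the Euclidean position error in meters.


dx = 2.836 - (-1.31) = 4.1460, dy = -1.031 - (-1.141) = 0.1100
err = sqrt(17.189316 + 0.012100) = 4.1475

4.1475 m


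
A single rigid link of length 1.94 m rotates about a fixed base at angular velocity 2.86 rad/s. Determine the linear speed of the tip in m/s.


v = L*omega = 1.94 * 2.86 = 5.5484

5.5484 m/s


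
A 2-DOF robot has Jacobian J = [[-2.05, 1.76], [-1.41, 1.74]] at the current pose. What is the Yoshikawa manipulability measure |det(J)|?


det(J) = -2.05*1.74 - (1.76)*(-1.41) = -1.0854
|det(J)| = 1.0854

1.0854


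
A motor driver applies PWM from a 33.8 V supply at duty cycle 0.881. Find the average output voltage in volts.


V_avg = V_supply * D = 33.8*0.881 = 29.7778

29.7778 V


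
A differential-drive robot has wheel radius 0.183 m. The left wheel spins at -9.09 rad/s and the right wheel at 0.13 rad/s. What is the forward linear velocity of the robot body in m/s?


v = r*(wR + wL)/2 = 0.183*(0.13 + -9.09)/2 = -0.8198

-0.8198 m/s


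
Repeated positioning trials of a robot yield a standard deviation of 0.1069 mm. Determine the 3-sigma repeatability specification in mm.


repeatability = 3*sigma = 3*0.1069 = 0.3207

0.3207 mm


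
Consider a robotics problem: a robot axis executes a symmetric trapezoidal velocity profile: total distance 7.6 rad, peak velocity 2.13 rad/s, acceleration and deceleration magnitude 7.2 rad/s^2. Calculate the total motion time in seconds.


t_acc = v/a = 2.13/7.2 = 0.295833 s
d_acc = v^2/(2a) = 0.315062 rad (each ramp)
d_cruise = 7.6 - 2*0.315062 = 6.969876 rad
t_cruise = 6.969876/2.13 = 3.272242 s
t_total = 2*0.295833 + 3.272242 = 3.8639

3.8639 s


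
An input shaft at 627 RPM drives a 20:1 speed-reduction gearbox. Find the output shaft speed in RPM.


omega_out = omega_in / N = 627 / 20 = 31.3500

31.3500 RPM


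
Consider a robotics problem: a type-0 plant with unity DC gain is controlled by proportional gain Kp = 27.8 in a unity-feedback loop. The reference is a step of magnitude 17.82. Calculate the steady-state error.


e_ss = R/(1 + Kp) = 17.82/(1 + 27.8) = 17.82/28.8000 = 0.6188

0.6188


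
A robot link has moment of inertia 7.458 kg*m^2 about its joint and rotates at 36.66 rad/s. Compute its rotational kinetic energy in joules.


KE = (1/2)*I*omega^2 = 0.5*7.458*36.66^2 = 5011.6104

5011.6104 J


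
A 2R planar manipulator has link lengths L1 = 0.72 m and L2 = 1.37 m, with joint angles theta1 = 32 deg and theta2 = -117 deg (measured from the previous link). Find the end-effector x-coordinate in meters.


x = L1*cos(th1) + L2*cos(th1+th2) = 0.72*cos(32 deg) + 1.37*cos(-85 deg) = 0.7300

0.7300 m


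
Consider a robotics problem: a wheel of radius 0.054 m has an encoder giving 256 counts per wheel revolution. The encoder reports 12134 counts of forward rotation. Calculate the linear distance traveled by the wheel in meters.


revs = 12134/256 = 47.398438
d = revs * 2*pi*r = 47.398438 * 2*pi*0.054 = 16.0819

16.0819 m


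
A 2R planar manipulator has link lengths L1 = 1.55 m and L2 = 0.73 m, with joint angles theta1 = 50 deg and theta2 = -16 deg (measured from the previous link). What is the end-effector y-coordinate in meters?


y = L1*sin(th1) + L2*sin(th1+th2) = 1.55*sin(50 deg) + 0.73*sin(34 deg) = 1.5956

1.5956 m


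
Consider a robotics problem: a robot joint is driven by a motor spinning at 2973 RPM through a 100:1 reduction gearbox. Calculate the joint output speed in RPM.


omega_joint = omega_motor / N = 2973 / 100 = 29.7300

29.7300 RPM


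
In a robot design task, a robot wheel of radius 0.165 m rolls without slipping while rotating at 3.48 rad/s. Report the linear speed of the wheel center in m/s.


v = omega * r = 3.48 * 0.165 = 0.5742

0.5742 m/s


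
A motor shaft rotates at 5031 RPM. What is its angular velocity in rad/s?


omega = 5031 * 2*pi/60 = 526.8451

526.8451 rad/s


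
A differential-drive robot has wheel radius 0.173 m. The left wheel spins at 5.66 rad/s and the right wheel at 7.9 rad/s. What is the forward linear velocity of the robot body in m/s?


v = r*(wR + wL)/2 = 0.173*(7.9 + 5.66)/2 = 1.1729

1.1729 m/s


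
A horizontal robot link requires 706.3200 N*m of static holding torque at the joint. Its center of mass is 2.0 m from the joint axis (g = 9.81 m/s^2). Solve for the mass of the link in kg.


m = tau / (g*L) = 706.3200 / (9.81 * 2.0) = 36.0000

36.0000 kg


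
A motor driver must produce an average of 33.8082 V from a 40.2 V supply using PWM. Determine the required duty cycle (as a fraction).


D = V_avg/V_supply = 33.8082/40.2 = 0.8410

0.8410


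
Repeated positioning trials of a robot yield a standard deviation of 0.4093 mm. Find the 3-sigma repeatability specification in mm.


repeatability = 3*sigma = 3*0.4093 = 1.2279

1.2279 mm


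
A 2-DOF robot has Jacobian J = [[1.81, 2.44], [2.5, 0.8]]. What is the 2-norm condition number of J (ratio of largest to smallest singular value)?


JJ^T eigenvalues: trace(JJ^T) = 16.1197, det(JJ^T) = det(J)^2 = 21.64110400
s_max^2 = (16.1197 + sqrt(173.28031209))/2 = 14.64164900
s_min^2 = (16.1197 - sqrt(173.28031209))/2 = 1.47805100
kappa = s_max/s_min = sqrt(14.64164900/1.47805100) = 3.1474

3.1474


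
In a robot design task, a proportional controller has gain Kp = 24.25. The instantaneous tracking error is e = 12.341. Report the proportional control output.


u_P = Kp * e = 24.25 * 12.341 = 299.2692

299.2692


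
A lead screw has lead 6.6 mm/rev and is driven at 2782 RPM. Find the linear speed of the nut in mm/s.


v = lead * (RPM/60) = 6.6*2782/60 = 306.0200

306.0200 mm/s


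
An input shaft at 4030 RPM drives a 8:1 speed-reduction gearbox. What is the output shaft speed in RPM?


omega_out = omega_in / N = 4030 / 8 = 503.7500

503.7500 RPM


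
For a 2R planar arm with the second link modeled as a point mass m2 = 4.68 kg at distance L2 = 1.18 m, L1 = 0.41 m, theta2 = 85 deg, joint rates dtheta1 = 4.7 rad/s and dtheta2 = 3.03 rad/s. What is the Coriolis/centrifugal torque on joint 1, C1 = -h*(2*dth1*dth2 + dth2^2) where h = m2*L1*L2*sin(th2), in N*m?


h = m2*L1*L2*sin(th2) = 4.68*0.41*1.18*sin(85 deg) = 2.255568
C1 = -h*(2*4.7*3.03 + 3.03^2) = -2.255568*37.6629 = -84.9512

-84.9512 N*m


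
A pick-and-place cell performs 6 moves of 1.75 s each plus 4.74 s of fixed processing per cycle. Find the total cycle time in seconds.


T = 6*1.75 + 4.74 = 15.2400

15.2400 s


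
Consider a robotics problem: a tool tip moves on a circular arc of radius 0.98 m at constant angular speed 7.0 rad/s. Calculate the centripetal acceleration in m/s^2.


a_c = omega^2 * r = 7.0^2 * 0.98 = 48.0200

48.0200 m/s^2


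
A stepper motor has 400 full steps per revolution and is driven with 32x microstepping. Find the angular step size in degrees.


step = 360/(400*32) = 360/12800 = 0.0281

0.0281 degrees


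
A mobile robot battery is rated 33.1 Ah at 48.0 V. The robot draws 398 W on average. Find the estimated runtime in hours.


E = 33.1*48.0 = 1588.8000 Wh
t = E/P = 1588.8000/398 = 3.9920

3.9920 hours


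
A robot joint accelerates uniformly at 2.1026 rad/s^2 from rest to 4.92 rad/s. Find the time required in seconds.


t = delta_omega / alpha = 4.92 / 2.1026 = 2.3400

2.3400 s


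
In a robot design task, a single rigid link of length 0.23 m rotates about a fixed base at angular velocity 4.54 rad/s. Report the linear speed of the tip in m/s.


v = L*omega = 0.23 * 4.54 = 1.0442

1.0442 m/s


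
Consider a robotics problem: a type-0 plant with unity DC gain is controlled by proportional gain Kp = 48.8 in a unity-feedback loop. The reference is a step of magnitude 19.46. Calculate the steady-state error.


e_ss = R/(1 + Kp) = 19.46/(1 + 48.8) = 19.46/49.8000 = 0.3908

0.3908


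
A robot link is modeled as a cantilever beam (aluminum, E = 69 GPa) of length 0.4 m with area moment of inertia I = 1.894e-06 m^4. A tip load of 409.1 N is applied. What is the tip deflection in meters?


delta = F*L^3/(3*E*I) = 409.1*0.4^3/(3*6.900e+10*1.894e-06)
      = 26.1824/392058 = 6.6782e-05

6.6782e-05 m


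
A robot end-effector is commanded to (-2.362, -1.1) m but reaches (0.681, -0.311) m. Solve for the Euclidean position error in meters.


dx = 0.681 - (-2.362) = 3.0430, dy = -0.311 - (-1.1) = 0.7890
err = sqrt(9.259849 + 0.622521) = 3.1436

3.1436 m


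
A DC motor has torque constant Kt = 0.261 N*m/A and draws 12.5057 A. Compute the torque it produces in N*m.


tau = Kt * I = 0.261*12.5057 = 3.2640

3.2640 N*m


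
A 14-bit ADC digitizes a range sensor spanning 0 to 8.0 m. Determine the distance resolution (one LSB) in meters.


res = range / 2^n = 8.0/2^14 = 8.0/16384 = 4.8828e-04

4.8828e-04 m


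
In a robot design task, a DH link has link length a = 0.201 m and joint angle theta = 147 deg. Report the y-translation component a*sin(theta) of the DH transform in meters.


a*sin(theta) = 0.201*sin(147 deg) = 0.1095

0.1095 m


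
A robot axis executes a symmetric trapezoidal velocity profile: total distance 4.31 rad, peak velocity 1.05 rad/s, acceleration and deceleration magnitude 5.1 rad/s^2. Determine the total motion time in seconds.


t_acc = v/a = 1.05/5.1 = 0.205882 s
d_acc = v^2/(2a) = 0.108088 rad (each ramp)
d_cruise = 4.31 - 2*0.108088 = 4.093824 rad
t_cruise = 4.093824/1.05 = 3.898880 s
t_total = 2*0.205882 + 3.898880 = 4.3106

4.3106 s


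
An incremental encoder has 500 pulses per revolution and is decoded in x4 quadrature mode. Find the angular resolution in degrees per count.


resolution = 360 / (PPR * 4) = 360 / 2000 = 0.1800

0.1800 degrees


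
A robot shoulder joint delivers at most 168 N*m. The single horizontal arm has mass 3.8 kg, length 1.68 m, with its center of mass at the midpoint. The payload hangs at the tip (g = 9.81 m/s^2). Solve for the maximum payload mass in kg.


tau_arm = m_arm*g*(L/2) = 3.8*9.81*1.68/2 = 31.3135 N*m
tau_payload = tau_max - tau_arm = 168 - 31.3135 = 136.6865
m_payload = tau_payload / (g*L) = 136.6865 / (9.81*1.68) = 8.2937

8.2937 kg


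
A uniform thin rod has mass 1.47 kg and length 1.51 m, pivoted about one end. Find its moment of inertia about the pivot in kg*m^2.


I = (1/3)*m*L^2 = (1/3)*1.47*1.51^2 = 1.1172

1.1172 kg*m^2


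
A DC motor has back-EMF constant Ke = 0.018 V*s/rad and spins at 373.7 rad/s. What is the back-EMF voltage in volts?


V_emf = Ke * omega = 0.018*373.7 = 6.7266

6.7266 V


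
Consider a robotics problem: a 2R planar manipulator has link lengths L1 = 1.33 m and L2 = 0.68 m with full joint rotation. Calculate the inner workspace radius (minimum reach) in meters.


r_min = |L1 - L2| = |1.33 - 0.68| = 0.6500

0.6500 m


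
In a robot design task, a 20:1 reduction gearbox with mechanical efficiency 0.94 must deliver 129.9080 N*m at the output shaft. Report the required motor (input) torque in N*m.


tau_in = tau_out / (N * eta) = 129.9080 / (20 * 0.94) = 6.9100

6.9100 N*m


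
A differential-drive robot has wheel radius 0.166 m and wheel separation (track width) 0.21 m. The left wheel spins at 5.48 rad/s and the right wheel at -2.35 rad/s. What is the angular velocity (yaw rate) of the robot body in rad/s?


omega = r*(wR - wL)/L = 0.166*(-2.35 - (5.48))/0.21 = -6.1894

-6.1894 rad/s


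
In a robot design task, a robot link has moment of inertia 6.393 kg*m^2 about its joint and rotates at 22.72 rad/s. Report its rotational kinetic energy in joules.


KE = (1/2)*I*omega^2 = 0.5*6.393*22.72^2 = 1650.0282

1650.0282 J


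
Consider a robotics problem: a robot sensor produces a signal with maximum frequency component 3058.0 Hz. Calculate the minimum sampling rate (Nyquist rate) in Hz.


f_s,min = 2*f_max = 2*3058.0 = 6116.0000

6116.0000 Hz


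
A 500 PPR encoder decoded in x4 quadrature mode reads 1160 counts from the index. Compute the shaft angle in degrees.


angle = counts * 360 / (PPR*4) = 1160 * 360 / 2000 = 208.8000

208.8000 degrees


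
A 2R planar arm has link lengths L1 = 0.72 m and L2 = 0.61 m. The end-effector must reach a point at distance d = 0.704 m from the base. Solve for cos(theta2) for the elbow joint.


cos(th2) = (d^2 - L1^2 - L2^2)/(2*L1*L2) = (0.704^2 - 0.72^2 - 0.61^2)/(2*0.72*0.61) = -0.4495

-0.4495


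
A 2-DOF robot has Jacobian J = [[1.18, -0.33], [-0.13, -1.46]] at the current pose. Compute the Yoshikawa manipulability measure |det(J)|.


det(J) = 1.18*-1.46 - (-0.33)*(-0.13) = -1.7657
|det(J)| = 1.7657

1.7657


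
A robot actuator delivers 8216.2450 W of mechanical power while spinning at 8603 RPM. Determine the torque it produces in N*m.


omega = 8603 * 2*pi/60 = 900.904053 rad/s
tau = P / omega = 8216.2450 / 900.904053 = 9.1200

9.1200 N*m


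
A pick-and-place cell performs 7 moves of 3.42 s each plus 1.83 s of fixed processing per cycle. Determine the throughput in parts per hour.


T_cycle = 7*3.42 + 1.83 = 25.7700 s
rate = 3600/T = 139.6973

139.6973 parts/hour


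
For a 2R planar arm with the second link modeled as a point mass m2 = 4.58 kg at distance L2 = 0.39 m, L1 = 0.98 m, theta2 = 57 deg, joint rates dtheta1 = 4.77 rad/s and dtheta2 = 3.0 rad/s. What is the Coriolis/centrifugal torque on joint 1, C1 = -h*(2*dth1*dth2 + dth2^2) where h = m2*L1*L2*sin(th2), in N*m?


h = m2*L1*L2*sin(th2) = 4.58*0.98*0.39*sin(57 deg) = 1.468073
C1 = -h*(2*4.77*3.0 + 3.0^2) = -1.468073*37.6200 = -55.2289

-55.2289 N*m


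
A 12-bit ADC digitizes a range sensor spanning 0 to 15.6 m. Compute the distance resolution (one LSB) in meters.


res = range / 2^n = 15.6/2^12 = 15.6/4096 = 0.0038

0.0038 m


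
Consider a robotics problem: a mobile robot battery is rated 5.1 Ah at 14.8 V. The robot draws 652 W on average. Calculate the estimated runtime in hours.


E = 5.1*14.8 = 75.4800 Wh
t = E/P = 75.4800/652 = 0.1158

0.1158 hours


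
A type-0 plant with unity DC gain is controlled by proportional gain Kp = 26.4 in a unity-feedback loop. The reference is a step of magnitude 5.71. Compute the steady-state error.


e_ss = R/(1 + Kp) = 5.71/(1 + 26.4) = 5.71/27.4000 = 0.2084

0.2084


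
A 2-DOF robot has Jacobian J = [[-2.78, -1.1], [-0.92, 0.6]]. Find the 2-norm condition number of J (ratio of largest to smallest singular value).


JJ^T eigenvalues: trace(JJ^T) = 10.1448, det(JJ^T) = det(J)^2 = 7.18240000
s_max^2 = (10.1448 + sqrt(74.18736704))/2 = 9.37900444
s_min^2 = (10.1448 - sqrt(74.18736704))/2 = 0.76579556
kappa = s_max/s_min = sqrt(9.37900444/0.76579556) = 3.4996

3.4996


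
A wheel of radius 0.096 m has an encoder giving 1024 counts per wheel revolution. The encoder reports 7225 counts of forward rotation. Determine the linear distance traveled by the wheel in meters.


revs = 7225/1024 = 7.055664
d = revs * 2*pi*r = 7.055664 * 2*pi*0.096 = 4.2559

4.2559 m


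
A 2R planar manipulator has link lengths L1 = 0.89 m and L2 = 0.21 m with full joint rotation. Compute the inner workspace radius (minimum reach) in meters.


r_min = |L1 - L2| = |0.89 - 0.21| = 0.6800

0.6800 m


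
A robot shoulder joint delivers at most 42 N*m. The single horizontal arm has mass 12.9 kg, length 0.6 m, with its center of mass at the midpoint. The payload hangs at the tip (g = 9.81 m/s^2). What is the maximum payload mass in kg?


tau_arm = m_arm*g*(L/2) = 12.9*9.81*0.6/2 = 37.9647 N*m
tau_payload = tau_max - tau_arm = 42 - 37.9647 = 4.0353
m_payload = tau_payload / (g*L) = 4.0353 / (9.81*0.6) = 0.6856

0.6856 kg


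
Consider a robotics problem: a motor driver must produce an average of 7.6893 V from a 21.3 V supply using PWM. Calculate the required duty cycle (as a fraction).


D = V_avg/V_supply = 7.6893/21.3 = 0.3610

0.3610


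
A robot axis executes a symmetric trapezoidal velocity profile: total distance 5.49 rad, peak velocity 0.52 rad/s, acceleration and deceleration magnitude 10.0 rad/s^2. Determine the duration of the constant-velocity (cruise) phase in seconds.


t_acc = v/a = 0.052000 s, d_acc = v^2/(2a) = 0.013520 rad each
d_cruise = 5.49 - 2*0.013520 = 5.462960 rad
t_cruise = d_cruise/v = 5.462960/0.52 = 10.5057

10.5057 s


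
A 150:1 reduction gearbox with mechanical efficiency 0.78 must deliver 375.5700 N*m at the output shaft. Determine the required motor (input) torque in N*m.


tau_in = tau_out / (N * eta) = 375.5700 / (150 * 0.78) = 3.2100

3.2100 N*m


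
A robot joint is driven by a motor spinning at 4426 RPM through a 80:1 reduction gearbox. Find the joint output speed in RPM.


omega_joint = omega_motor / N = 4426 / 80 = 55.3250

55.3250 RPM


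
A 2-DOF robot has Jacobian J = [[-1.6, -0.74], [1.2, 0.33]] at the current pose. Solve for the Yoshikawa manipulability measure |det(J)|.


det(J) = -1.6*0.33 - (-0.74)*(1.2) = 0.3600
|det(J)| = 0.3600

0.3600


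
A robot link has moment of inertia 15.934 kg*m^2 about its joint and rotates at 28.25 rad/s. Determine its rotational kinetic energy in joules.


KE = (1/2)*I*omega^2 = 0.5*15.934*28.25^2 = 6358.1639

6358.1639 J


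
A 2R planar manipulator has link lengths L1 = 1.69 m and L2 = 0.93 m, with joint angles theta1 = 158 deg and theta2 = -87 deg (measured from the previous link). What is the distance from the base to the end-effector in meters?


x = L1*cos(th1) + L2*cos(th1+th2) = -1.264162
y = L1*sin(th1) + L2*sin(th1+th2) = 1.512417
d = sqrt(x^2 + y^2) = sqrt(1.598106 + 2.287405) = 1.9712

1.9712 m


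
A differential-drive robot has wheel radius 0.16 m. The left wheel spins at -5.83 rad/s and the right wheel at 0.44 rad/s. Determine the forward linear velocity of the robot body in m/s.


v = r*(wR + wL)/2 = 0.16*(0.44 + -5.83)/2 = -0.4312

-0.4312 m/s


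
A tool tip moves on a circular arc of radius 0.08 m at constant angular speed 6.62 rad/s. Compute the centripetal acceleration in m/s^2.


a_c = omega^2 * r = 6.62^2 * 0.08 = 3.5060

3.5060 m/s^2


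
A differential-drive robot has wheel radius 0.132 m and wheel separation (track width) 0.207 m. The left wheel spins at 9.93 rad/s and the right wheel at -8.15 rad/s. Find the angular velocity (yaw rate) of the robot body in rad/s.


omega = r*(wR - wL)/L = 0.132*(-8.15 - (9.93))/0.207 = -11.5293

-11.5293 rad/s


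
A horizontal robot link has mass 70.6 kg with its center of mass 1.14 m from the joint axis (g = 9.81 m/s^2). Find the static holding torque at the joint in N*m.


tau = m*g*L = 70.6 * 9.81 * 1.14 = 789.5480

789.5480 N*m


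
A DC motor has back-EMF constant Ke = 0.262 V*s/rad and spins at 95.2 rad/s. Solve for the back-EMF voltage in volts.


V_emf = Ke * omega = 0.262*95.2 = 24.9424

24.9424 V


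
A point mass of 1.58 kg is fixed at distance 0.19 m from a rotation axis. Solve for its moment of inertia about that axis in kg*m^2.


I = m*r^2 = 1.58*0.19^2 = 0.0570

0.0570 kg*m^2


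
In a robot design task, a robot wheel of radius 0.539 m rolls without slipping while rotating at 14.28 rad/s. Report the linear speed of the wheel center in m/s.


v = omega * r = 14.28 * 0.539 = 7.6969

7.6969 m/s


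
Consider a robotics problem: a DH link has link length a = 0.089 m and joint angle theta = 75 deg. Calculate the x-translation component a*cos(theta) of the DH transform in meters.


a*cos(theta) = 0.089*cos(75 deg) = 0.0230

0.0230 m


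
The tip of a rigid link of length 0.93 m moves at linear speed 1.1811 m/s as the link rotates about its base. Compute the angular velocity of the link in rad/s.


omega = v / L = 1.1811 / 0.93 = 1.2700

1.2700 rad/s


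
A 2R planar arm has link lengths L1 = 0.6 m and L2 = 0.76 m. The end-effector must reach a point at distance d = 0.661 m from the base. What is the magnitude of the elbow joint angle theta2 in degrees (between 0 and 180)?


cos(th2) = (d^2 - L1^2 - L2^2)/(2*L1*L2) = (0.661^2 - 0.6^2 - 0.76^2)/(2*0.6*0.76) = -0.54899013
th2 = acos(-0.54899013) = 123.2978 deg

123.2978 degrees


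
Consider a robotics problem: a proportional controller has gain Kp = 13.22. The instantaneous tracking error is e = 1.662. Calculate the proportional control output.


u_P = Kp * e = 13.22 * 1.662 = 21.9716

21.9716


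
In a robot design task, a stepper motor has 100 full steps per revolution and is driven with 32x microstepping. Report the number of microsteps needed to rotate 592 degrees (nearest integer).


step_size = 360/(100*32) = 360/3200 = 0.112500 deg
n = 592/(360/3200) = 592*3200/360 = 5262.2222 -> 5262

5262 steps


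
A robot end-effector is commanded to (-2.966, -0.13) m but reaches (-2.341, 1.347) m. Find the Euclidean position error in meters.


dx = -2.341 - (-2.966) = 0.6250, dy = 1.347 - (-0.13) = 1.4770
err = sqrt(0.390625 + 2.181529) = 1.6038

1.6038 m


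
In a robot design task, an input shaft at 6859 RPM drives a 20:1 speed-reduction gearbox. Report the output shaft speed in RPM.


omega_out = omega_in / N = 6859 / 20 = 342.9500

342.9500 RPM


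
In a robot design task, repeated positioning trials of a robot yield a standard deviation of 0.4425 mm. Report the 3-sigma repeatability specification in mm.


repeatability = 3*sigma = 3*0.4425 = 1.3275

1.3275 mm


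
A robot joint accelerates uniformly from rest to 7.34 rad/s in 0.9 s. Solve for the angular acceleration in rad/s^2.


alpha = delta_omega / t = 7.34 / 0.9 = 8.1556

8.1556 rad/s^2


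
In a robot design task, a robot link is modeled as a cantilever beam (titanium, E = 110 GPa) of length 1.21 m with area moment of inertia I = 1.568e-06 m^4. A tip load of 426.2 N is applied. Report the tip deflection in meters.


delta = F*L^3/(3*E*I) = 426.2*1.21^3/(3*1.100e+11*1.568e-06)
      = 755.0392982/517440 = 0.0015

0.0015 m


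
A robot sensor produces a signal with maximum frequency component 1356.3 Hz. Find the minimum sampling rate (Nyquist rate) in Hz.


f_s,min = 2*f_max = 2*1356.3 = 2712.6000

2712.6000 Hz


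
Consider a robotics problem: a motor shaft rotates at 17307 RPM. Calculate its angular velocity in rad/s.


omega = 17307 * 2*pi/60 = 1812.3848

1812.3848 rad/s


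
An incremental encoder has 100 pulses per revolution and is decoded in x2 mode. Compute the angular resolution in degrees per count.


resolution = 360 / (PPR * 2) = 360 / 200 = 1.8000

1.8000 degrees


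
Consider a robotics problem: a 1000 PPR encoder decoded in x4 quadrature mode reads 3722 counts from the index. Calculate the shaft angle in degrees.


angle = counts * 360 / (PPR*4) = 3722 * 360 / 4000 = 334.9800

334.9800 degrees


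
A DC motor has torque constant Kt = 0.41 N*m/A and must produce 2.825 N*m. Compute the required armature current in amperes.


I = tau / Kt = 2.825/0.41 = 6.8902

6.8902 A


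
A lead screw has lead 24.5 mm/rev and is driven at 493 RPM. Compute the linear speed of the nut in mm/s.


v = lead * (RPM/60) = 24.5*493/60 = 201.3083

201.3083 mm/s


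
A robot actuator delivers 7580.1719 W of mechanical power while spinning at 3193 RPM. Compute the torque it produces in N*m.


omega = 3193 * 2*pi/60 = 334.370178 rad/s
tau = P / omega = 7580.1719 / 334.370178 = 22.6700

22.6700 N*m


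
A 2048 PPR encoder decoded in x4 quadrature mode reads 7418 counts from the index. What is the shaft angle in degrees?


angle = counts * 360 / (PPR*4) = 7418 * 360 / 8192 = 325.9863

325.9863 degrees


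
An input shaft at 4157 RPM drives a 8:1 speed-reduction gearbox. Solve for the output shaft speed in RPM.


omega_out = omega_in / N = 4157 / 8 = 519.6250

519.6250 RPM


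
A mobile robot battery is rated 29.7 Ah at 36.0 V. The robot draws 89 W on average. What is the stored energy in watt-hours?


E = capacity * V = 29.7*36.0 = 1069.2000

1069.2000 Wh


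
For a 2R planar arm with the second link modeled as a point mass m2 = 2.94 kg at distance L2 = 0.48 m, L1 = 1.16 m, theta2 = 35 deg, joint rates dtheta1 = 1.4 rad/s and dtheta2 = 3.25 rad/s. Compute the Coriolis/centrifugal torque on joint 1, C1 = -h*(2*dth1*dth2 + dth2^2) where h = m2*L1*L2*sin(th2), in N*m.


h = m2*L1*L2*sin(th2) = 2.94*1.16*0.48*sin(35 deg) = 0.938940
C1 = -h*(2*1.4*3.25 + 3.25^2) = -0.938940*19.6625 = -18.4619

-18.4619 N*m


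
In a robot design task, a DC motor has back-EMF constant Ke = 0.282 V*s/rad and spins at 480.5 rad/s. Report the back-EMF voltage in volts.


V_emf = Ke * omega = 0.282*480.5 = 135.5010

135.5010 V


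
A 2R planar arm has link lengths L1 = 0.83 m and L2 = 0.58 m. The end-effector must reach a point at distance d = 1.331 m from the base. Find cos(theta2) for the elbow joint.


cos(th2) = (d^2 - L1^2 - L2^2)/(2*L1*L2) = (1.331^2 - 0.83^2 - 0.58^2)/(2*0.83*0.58) = 0.7751

0.7751


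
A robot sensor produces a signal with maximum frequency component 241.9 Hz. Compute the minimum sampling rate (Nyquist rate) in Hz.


f_s,min = 2*f_max = 2*241.9 = 483.8000

483.8000 Hz


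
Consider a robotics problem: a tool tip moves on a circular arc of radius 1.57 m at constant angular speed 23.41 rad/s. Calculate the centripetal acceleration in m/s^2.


a_c = omega^2 * r = 23.41^2 * 1.57 = 860.4041

860.4041 m/s^2


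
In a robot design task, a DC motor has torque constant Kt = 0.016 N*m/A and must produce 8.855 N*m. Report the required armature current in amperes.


I = tau / Kt = 8.855/0.016 = 553.4375

553.4375 A


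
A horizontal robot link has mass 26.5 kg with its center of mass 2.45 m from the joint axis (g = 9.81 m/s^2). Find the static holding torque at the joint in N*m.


tau = m*g*L = 26.5 * 9.81 * 2.45 = 636.9143

636.9143 N*m


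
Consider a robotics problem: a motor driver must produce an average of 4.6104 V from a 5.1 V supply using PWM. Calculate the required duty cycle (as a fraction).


D = V_avg/V_supply = 4.6104/5.1 = 0.9040

0.9040


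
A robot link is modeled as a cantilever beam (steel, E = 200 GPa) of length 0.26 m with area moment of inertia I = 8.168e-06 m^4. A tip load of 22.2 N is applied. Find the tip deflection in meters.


delta = F*L^3/(3*E*I) = 22.2*0.26^3/(3*2.000e+11*8.168e-06)
      = 0.3901872/4900800 = 7.9617e-08

7.9617e-08 m


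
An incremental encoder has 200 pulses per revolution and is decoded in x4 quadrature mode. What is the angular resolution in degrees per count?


resolution = 360 / (PPR * 4) = 360 / 800 = 0.4500

0.4500 degrees


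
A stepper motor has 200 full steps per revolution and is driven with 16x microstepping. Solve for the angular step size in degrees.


step = 360/(200*16) = 360/3200 = 0.1125

0.1125 degrees


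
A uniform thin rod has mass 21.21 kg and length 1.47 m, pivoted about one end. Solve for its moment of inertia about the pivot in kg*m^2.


I = (1/3)*m*L^2 = (1/3)*21.21*1.47^2 = 15.2776

15.2776 kg*m^2


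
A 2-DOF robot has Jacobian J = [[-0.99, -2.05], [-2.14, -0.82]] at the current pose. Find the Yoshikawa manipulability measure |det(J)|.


det(J) = -0.99*-0.82 - (-2.05)*(-2.14) = -3.5752
|det(J)| = 3.5752

3.5752


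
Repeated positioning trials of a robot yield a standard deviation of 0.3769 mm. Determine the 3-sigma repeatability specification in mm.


repeatability = 3*sigma = 3*0.3769 = 1.1307

1.1307 mm


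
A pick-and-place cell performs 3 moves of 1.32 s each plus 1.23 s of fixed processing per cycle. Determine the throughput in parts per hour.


T_cycle = 3*1.32 + 1.23 = 5.1900 s
rate = 3600/T = 693.6416

693.6416 parts/hour


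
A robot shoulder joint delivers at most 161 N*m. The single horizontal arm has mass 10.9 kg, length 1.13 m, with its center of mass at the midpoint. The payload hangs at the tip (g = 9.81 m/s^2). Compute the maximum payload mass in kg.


tau_arm = m_arm*g*(L/2) = 10.9*9.81*1.13/2 = 60.4149 N*m
tau_payload = tau_max - tau_arm = 161 - 60.4149 = 100.5851
m_payload = tau_payload / (g*L) = 100.5851 / (9.81*1.13) = 9.0737

9.0737 kg


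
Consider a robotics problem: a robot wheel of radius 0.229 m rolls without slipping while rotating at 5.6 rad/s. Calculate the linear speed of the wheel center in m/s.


v = omega * r = 5.6 * 0.229 = 1.2824

1.2824 m/s


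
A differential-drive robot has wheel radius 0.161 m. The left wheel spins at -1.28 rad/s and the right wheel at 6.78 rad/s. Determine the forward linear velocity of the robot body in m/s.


v = r*(wR + wL)/2 = 0.161*(6.78 + -1.28)/2 = 0.4428

0.4428 m/s


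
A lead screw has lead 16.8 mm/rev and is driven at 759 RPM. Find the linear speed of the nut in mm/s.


v = lead * (RPM/60) = 16.8*759/60 = 212.5200

212.5200 mm/s


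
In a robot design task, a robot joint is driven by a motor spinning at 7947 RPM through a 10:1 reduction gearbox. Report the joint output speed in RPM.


omega_joint = omega_motor / N = 7947 / 10 = 794.7000

794.7000 RPM


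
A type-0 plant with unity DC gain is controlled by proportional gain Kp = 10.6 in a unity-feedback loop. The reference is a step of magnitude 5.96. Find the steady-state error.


e_ss = R/(1 + Kp) = 5.96/(1 + 10.6) = 5.96/11.6000 = 0.5138

0.5138


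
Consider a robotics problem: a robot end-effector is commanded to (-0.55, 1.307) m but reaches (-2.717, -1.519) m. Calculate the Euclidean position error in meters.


dx = -2.717 - (-0.55) = -2.1670, dy = -1.519 - (1.307) = -2.8260
err = sqrt(4.695889 + 7.986276) = 3.5612

3.5612 m


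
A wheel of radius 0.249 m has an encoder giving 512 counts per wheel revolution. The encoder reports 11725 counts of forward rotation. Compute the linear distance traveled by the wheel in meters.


revs = 11725/512 = 22.900391
d = revs * 2*pi*r = 22.900391 * 2*pi*0.249 = 35.8280

35.8280 m


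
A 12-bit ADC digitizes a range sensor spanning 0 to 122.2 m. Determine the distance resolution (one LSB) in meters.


res = range / 2^n = 122.2/2^12 = 122.2/4096 = 0.0298

0.0298 m


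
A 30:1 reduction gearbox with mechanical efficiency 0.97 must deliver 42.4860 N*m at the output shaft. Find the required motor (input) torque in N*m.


tau_in = tau_out / (N * eta) = 42.4860 / (30 * 0.97) = 1.4600

1.4600 N*m


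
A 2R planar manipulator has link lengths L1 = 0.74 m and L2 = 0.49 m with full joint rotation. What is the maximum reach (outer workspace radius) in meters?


r_max = L1 + L2 = 0.74 + 0.49 = 1.2300

1.2300 m


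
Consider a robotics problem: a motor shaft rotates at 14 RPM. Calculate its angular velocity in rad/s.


omega = 14 * 2*pi/60 = 1.4661

1.4661 rad/s


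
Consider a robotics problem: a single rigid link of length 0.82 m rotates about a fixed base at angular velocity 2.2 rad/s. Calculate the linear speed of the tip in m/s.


v = L*omega = 0.82 * 2.2 = 1.8040

1.8040 m/s


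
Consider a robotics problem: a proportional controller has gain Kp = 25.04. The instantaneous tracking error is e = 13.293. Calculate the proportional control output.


u_P = Kp * e = 25.04 * 13.293 = 332.8567

332.8567


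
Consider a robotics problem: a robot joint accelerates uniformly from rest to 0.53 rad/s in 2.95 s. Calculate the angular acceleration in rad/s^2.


alpha = delta_omega / t = 0.53 / 2.95 = 0.1797

0.1797 rad/s^2


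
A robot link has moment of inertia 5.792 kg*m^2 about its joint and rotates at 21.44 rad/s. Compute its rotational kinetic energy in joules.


KE = (1/2)*I*omega^2 = 0.5*5.792*21.44^2 = 1331.2147

1331.2147 J


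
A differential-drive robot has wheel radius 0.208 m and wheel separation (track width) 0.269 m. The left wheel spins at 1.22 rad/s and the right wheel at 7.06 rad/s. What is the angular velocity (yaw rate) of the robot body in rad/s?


omega = r*(wR - wL)/L = 0.208*(7.06 - (1.22))/0.269 = 4.5157

4.5157 rad/s


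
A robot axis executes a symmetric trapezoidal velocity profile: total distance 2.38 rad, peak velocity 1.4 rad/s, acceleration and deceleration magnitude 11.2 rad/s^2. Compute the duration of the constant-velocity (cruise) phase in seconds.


t_acc = v/a = 0.125000 s, d_acc = v^2/(2a) = 0.087500 rad each
d_cruise = 2.38 - 2*0.087500 = 2.205000 rad
t_cruise = d_cruise/v = 2.205000/1.4 = 1.5750

1.5750 s


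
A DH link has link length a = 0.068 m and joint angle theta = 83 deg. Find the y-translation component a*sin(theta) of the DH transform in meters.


a*sin(theta) = 0.068*sin(83 deg) = 0.0675

0.0675 m


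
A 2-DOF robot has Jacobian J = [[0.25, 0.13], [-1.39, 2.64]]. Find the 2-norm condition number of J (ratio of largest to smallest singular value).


JJ^T eigenvalues: trace(JJ^T) = 8.9811, det(JJ^T) = det(J)^2 = 0.70677649
s_max^2 = (8.9811 + sqrt(77.83305125))/2 = 8.90170210
s_min^2 = (8.9811 - sqrt(77.83305125))/2 = 0.07939790
kappa = s_max/s_min = sqrt(8.90170210/0.07939790) = 10.5884

10.5884


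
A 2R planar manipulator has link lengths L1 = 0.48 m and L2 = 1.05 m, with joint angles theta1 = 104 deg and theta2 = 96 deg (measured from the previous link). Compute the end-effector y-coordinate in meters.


y = L1*sin(th1) + L2*sin(th1+th2) = 0.48*sin(104 deg) + 1.05*sin(200 deg) = 0.1066

0.1066 m


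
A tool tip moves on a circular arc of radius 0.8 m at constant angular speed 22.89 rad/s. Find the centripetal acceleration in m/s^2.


a_c = omega^2 * r = 22.89^2 * 0.8 = 419.1617

419.1617 m/s^2


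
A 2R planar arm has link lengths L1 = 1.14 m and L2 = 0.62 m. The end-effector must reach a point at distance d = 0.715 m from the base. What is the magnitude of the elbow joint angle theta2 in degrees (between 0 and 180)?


cos(th2) = (d^2 - L1^2 - L2^2)/(2*L1*L2) = (0.715^2 - 1.14^2 - 0.62^2)/(2*1.14*0.62) = -0.82963710
th2 = acos(-0.82963710) = 146.0615 deg

146.0615 degrees


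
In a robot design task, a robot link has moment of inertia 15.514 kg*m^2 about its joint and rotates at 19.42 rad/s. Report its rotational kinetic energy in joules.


KE = (1/2)*I*omega^2 = 0.5*15.514*19.42^2 = 2925.4471

2925.4471 J


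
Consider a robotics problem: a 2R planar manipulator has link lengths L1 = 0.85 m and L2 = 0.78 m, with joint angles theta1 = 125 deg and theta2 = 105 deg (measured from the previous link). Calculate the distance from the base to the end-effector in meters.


x = L1*cos(th1) + L2*cos(th1+th2) = -0.988914
y = L1*sin(th1) + L2*sin(th1+th2) = 0.098765
d = sqrt(x^2 + y^2) = sqrt(0.977951 + 0.009755) = 0.9938

0.9938 m


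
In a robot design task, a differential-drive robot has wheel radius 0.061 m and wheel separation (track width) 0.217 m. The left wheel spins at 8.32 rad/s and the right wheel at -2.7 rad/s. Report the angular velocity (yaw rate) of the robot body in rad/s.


omega = r*(wR - wL)/L = 0.061*(-2.7 - (8.32))/0.217 = -3.0978

-3.0978 rad/s


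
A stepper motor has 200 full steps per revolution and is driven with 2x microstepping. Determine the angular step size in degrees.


step = 360/(200*2) = 360/400 = 0.9000

0.9000 degrees


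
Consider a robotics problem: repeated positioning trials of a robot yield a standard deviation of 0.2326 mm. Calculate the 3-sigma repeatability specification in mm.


repeatability = 3*sigma = 3*0.2326 = 0.6978

0.6978 mm


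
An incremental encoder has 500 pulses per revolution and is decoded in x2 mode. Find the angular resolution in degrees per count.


resolution = 360 / (PPR * 2) = 360 / 1000 = 0.3600

0.3600 degrees


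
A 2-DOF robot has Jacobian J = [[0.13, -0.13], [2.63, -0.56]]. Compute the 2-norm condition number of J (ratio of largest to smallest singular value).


JJ^T eigenvalues: trace(JJ^T) = 7.2643, det(JJ^T) = det(J)^2 = 0.07241481
s_max^2 = (7.2643 + sqrt(52.48039525))/2 = 7.25431770
s_min^2 = (7.2643 - sqrt(52.48039525))/2 = 0.00998230
kappa = s_max/s_min = sqrt(7.25431770/0.00998230) = 26.9577

26.9577


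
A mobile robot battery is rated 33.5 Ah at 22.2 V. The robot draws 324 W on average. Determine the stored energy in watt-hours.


E = capacity * V = 33.5*22.2 = 743.7000

743.7000 Wh


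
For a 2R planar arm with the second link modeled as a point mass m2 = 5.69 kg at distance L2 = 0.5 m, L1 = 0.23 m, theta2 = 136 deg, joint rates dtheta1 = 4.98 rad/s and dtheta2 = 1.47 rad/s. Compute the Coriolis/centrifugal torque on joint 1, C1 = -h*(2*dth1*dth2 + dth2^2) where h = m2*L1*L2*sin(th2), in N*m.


h = m2*L1*L2*sin(th2) = 5.69*0.23*0.5*sin(136 deg) = 0.454550
C1 = -h*(2*4.98*1.47 + 1.47^2) = -0.454550*16.8021 = -7.6374

-7.6374 N*m


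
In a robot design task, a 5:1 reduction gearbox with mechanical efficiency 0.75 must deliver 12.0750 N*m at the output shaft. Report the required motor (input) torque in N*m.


tau_in = tau_out / (N * eta) = 12.0750 / (5 * 0.75) = 3.2200

3.2200 N*m


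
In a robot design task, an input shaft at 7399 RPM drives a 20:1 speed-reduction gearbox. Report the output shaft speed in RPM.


omega_out = omega_in / N = 7399 / 20 = 369.9500

369.9500 RPM


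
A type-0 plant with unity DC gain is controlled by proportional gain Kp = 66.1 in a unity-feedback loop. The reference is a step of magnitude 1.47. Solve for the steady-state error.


e_ss = R/(1 + Kp) = 1.47/(1 + 66.1) = 1.47/67.1000 = 0.0219

0.0219


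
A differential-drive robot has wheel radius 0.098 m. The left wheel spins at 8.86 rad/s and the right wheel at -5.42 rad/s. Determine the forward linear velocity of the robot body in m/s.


v = r*(wR + wL)/2 = 0.098*(-5.42 + 8.86)/2 = 0.1686

0.1686 m/s


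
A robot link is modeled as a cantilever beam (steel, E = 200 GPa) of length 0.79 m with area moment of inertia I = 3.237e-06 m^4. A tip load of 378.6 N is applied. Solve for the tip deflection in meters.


delta = F*L^3/(3*E*I) = 378.6*0.79^3/(3*2.000e+11*3.237e-06)
      = 186.6645654/1942200 = 9.6110e-05

9.6110e-05 m


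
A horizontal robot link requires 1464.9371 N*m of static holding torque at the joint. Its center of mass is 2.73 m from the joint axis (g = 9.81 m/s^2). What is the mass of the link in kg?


m = tau / (g*L) = 1464.9371 / (9.81 * 2.73) = 54.7000

54.7000 kg


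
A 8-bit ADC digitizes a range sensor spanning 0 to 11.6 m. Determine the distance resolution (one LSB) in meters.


res = range / 2^n = 11.6/2^8 = 11.6/256 = 0.0453

0.0453 m


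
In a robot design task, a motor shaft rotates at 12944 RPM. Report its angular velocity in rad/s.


omega = 12944 * 2*pi/60 = 1355.4925

1355.4925 rad/s


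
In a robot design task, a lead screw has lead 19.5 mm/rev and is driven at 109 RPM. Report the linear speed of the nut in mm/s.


v = lead * (RPM/60) = 19.5*109/60 = 35.4250

35.4250 mm/s


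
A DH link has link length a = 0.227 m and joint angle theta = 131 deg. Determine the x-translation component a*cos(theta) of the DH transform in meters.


a*cos(theta) = 0.227*cos(131 deg) = -0.1489

-0.1489 m


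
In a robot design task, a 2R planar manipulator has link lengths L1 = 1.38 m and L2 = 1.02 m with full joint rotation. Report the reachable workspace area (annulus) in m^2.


r_max = L1 + L2 = 2.4000, r_min = |L1 - L2| = 0.3600
A = pi*(r_max^2 - r_min^2) = pi*(5.7600 - 0.1296) = 17.6884

17.6884 m^2
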